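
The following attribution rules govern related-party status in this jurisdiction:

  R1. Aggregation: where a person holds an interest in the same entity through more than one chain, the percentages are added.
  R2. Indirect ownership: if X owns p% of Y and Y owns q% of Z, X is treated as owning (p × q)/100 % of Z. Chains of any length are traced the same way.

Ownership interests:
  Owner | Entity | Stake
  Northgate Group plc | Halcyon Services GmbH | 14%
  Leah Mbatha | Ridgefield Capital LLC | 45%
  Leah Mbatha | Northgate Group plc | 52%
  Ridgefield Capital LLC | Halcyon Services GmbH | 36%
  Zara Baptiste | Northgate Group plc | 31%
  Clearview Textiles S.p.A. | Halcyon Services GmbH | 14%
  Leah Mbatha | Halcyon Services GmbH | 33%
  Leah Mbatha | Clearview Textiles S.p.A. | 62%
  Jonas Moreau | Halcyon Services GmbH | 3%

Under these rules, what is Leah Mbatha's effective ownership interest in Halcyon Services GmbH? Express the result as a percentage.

65.16%

Chain via Ridgefield Capital LLC (R2): 45% × 36% = 16.2% of Halcyon Services GmbH.
Chain via Clearview Textiles S.p.A. (R2): 62% × 14% = 8.68% of Halcyon Services GmbH.
Chain via Northgate Group plc (R2): 52% × 14% = 7.28% of Halcyon Services GmbH.
Direct interest in Halcyon Services GmbH: 33%.
Aggregating (R1): 16.2% + 8.68% + 7.28% + 33% = 65.16%.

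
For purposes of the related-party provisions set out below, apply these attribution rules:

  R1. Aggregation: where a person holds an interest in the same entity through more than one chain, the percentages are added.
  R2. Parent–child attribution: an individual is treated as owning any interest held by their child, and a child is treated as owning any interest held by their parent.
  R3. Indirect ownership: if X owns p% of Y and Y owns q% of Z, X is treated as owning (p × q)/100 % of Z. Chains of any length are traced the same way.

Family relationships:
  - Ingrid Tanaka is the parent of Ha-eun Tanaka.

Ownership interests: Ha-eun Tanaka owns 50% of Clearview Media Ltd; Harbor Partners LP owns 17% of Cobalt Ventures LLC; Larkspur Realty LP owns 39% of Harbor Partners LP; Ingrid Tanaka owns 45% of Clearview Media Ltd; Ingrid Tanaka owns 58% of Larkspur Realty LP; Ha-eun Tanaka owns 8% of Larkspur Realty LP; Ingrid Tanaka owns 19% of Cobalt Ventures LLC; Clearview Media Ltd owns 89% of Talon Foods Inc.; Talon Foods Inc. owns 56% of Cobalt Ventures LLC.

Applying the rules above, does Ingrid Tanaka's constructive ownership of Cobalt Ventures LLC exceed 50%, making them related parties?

Yes

By parent–child attribution (R2), Ingrid Tanaka is treated as also owning Ha-eun Tanaka's interest in Clearview Media Ltd, giving 45% + 50% = 95%.
By parent–child attribution (R2), Ingrid Tanaka is treated as also owning Ha-eun Tanaka's interest in Larkspur Realty LP, giving 58% + 8% = 66%.
Chain via Clearview Media Ltd → Talon Foods Inc. (R3): 95% × 89% × 56% = 47.348% of Cobalt Ventures LLC.
Chain via Larkspur Realty LP → Harbor Partners LP (R3): 66% × 39% × 17% = 4.3758% of Cobalt Ventures LLC.
Direct interest in Cobalt Ventures LLC: 19%.
Aggregating (R1): 47.348% + 4.3758% + 19% = 70.7238%.
70.7238% exceeds the 50% threshold, so Ingrid is a related party to Cobalt Ventures LLC.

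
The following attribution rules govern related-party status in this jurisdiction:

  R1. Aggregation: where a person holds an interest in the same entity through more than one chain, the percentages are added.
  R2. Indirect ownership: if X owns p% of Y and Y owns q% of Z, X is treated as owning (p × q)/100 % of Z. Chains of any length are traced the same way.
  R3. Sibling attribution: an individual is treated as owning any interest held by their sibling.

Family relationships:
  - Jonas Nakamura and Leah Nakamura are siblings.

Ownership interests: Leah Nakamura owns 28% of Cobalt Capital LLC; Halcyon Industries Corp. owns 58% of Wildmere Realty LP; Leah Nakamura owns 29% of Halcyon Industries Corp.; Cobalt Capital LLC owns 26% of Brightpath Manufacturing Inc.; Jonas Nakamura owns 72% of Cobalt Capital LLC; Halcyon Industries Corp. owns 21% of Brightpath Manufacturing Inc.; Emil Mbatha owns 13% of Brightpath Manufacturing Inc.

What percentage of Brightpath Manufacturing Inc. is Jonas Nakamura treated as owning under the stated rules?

By sibling attribution (R3), Jonas Nakamura is treated as also owning Leah Nakamura's interest in Cobalt Capital LLC, giving 72% + 28% = 100%.
By sibling attribution (R3), Jonas Nakamura is treated as owning Leah Nakamura's 29% interest in Halcyon Industries Corp.
Chain via Cobalt Capital LLC (R2): 100% × 26% = 26% of Brightpath Manufacturing Inc.
Chain via Halcyon Industries Corp. (R2): 29% × 21% = 6.09% of Brightpath Manufacturing Inc.
Aggregating (R1): 26% + 6.09% = 32.09%.

32.09%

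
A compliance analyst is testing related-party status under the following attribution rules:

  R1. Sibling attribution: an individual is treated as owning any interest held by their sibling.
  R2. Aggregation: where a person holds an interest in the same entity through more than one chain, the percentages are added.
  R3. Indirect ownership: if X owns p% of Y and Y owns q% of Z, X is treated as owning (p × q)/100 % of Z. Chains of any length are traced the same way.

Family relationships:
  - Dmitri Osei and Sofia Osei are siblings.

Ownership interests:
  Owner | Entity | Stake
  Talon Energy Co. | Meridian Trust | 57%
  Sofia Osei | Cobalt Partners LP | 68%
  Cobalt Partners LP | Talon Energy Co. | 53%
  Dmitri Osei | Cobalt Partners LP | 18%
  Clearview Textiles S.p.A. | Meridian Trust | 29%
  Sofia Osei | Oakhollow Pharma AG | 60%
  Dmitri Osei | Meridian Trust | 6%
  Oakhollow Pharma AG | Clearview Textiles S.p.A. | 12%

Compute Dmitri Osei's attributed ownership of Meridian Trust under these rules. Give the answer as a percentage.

By sibling attribution (R1), Dmitri Osei is treated as also owning Sofia Osei's interest in Cobalt Partners LP, giving 18% + 68% = 86%.
By sibling attribution (R1), Dmitri Osei is treated as owning Sofia Osei's 60% interest in Oakhollow Pharma AG.
Chain via Cobalt Partners LP → Talon Energy Co. (R3): 86% × 53% × 57% = 25.9806% of Meridian Trust.
Direct interest in Meridian Trust: 6%.
Chain via Oakhollow Pharma AG → Clearview Textiles S.p.A. (R3): 60% × 12% × 29% = 2.088% of Meridian Trust.
Aggregating (R2): 25.9806% + 6% + 2.088% = 34.0686%.

34.0686%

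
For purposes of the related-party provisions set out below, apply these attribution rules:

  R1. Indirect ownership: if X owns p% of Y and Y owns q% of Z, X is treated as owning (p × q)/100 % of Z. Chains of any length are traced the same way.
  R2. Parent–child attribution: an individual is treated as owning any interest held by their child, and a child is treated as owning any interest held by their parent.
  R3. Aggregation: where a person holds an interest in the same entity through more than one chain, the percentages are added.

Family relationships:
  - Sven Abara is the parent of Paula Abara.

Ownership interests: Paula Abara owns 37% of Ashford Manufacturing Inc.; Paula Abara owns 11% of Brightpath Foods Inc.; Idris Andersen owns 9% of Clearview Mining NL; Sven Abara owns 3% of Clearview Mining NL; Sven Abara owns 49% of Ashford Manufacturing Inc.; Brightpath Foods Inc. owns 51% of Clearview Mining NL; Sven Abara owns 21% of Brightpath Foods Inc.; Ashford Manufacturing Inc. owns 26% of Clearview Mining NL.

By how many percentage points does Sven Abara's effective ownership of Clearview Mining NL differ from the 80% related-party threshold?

38.32

By parent–child attribution (R2), Sven Abara is treated as also owning Paula Abara's interest in Ashford Manufacturing Inc, giving 49% + 37% = 86%.
By parent–child attribution (R2), Sven Abara is treated as also owning Paula Abara's interest in Brightpath Foods Inc, giving 21% + 11% = 32%.
Chain via Ashford Manufacturing Inc. (R1): 86% × 26% = 22.36% of Clearview Mining NL.
Chain via Brightpath Foods Inc. (R1): 32% × 51% = 16.32% of Clearview Mining NL.
Direct interest in Clearview Mining NL: 3%.
Aggregating (R3): 22.36% + 16.32% + 3% = 41.68%.
41.68% falls short of the 80% threshold by 38.32 percentage points.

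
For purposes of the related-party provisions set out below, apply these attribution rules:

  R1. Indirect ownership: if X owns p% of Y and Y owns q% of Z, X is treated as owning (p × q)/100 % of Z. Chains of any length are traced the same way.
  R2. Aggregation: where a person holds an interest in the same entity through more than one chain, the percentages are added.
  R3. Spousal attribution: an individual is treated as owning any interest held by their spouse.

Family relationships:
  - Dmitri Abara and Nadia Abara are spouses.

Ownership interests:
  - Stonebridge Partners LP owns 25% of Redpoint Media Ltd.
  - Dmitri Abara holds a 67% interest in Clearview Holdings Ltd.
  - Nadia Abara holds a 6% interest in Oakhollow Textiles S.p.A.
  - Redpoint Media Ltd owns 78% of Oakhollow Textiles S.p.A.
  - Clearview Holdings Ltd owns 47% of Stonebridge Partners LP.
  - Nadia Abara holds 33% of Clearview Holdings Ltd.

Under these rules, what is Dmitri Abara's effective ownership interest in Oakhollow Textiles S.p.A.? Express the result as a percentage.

15.165%

By spousal attribution (R3), Dmitri Abara is treated as also owning Nadia Abara's interest in Clearview Holdings Ltd, giving 67% + 33% = 100%.
By spousal attribution (R3), Dmitri Abara is treated as owning Nadia Abara's 6% interest in Oakhollow Textiles S.p.A.
Chain via Clearview Holdings Ltd → Stonebridge Partners LP → Redpoint Media Ltd (R1): 100% × 47% × 25% × 78% = 9.165% of Oakhollow Textiles S.p.A.
Direct interest in Oakhollow Textiles S.p.A: 6%.
Aggregating (R2): 9.165% + 6% = 15.165%.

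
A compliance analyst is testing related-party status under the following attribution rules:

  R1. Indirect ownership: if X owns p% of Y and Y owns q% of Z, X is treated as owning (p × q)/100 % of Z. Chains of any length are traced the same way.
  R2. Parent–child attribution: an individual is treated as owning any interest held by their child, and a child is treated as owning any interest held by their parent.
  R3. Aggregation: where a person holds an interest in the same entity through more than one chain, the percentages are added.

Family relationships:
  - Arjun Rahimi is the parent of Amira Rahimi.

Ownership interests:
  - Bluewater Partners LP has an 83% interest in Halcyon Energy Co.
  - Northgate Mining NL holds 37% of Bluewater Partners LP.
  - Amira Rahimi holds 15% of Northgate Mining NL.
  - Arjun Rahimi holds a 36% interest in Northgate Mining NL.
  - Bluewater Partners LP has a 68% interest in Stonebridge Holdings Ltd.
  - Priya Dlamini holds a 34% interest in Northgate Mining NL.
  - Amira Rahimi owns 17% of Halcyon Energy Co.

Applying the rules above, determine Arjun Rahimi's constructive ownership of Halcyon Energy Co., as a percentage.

32.6621%

By parent–child attribution (R2), Arjun Rahimi is treated as also owning Amira Rahimi's interest in Northgate Mining NL, giving 36% + 15% = 51%.
By parent–child attribution (R2), Arjun Rahimi is treated as owning Amira Rahimi's 17% interest in Halcyon Energy Co.
Chain via Northgate Mining NL → Bluewater Partners LP (R1): 51% × 37% × 83% = 15.6621% of Halcyon Energy Co.
Direct interest in Halcyon Energy Co: 17%.
Aggregating (R3): 15.6621% + 17% = 32.6621%.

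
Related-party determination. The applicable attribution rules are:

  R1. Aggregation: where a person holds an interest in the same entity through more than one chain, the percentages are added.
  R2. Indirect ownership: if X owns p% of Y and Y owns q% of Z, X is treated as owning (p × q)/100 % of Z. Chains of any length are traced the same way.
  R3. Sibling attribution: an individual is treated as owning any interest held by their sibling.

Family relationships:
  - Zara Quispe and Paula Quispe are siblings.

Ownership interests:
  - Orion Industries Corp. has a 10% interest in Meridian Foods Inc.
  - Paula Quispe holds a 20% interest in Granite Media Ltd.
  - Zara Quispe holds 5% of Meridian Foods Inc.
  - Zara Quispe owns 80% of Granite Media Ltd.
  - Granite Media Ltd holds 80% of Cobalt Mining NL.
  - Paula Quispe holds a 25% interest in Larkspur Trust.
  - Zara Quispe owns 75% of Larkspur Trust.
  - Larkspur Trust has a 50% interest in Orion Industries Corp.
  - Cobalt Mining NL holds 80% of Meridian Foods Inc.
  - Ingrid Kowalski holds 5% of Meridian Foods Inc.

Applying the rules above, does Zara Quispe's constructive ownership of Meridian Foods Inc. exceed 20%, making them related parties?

Yes

By sibling attribution (R3), Zara Quispe is treated as also owning Paula Quispe's interest in Granite Media Ltd, giving 80% + 20% = 100%.
By sibling attribution (R3), Zara Quispe is treated as also owning Paula Quispe's interest in Larkspur Trust, giving 75% + 25% = 100%.
Chain via Granite Media Ltd → Cobalt Mining NL (R2): 100% × 80% × 80% = 64% of Meridian Foods Inc.
Chain via Larkspur Trust → Orion Industries Corp. (R2): 100% × 50% × 10% = 5% of Meridian Foods Inc.
Direct interest in Meridian Foods Inc: 5%.
Aggregating (R1): 64% + 5% + 5% = 74%.
74% exceeds the 20% threshold, so Zara is a related party to Meridian Foods Inc.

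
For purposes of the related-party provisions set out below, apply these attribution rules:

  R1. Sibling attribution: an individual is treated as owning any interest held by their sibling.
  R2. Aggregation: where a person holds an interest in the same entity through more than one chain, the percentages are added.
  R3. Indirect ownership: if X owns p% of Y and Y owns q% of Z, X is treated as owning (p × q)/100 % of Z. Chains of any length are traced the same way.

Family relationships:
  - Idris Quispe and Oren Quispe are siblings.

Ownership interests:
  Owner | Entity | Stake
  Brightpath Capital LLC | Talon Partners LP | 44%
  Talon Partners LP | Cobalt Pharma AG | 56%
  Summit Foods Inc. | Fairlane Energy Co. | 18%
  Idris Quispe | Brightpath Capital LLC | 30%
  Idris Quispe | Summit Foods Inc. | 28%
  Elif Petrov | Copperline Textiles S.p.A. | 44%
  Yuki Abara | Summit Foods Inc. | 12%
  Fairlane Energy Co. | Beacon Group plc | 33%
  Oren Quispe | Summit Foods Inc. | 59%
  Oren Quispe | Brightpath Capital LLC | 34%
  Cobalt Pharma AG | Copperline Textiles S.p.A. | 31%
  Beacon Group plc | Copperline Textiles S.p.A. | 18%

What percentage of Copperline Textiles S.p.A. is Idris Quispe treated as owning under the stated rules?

5.81878%

By sibling attribution (R1), Idris Quispe is treated as also owning Oren Quispe's interest in Brightpath Capital LLC, giving 30% + 34% = 64%.
By sibling attribution (R1), Idris Quispe is treated as also owning Oren Quispe's interest in Summit Foods Inc, giving 28% + 59% = 87%.
Chain via Brightpath Capital LLC → Talon Partners LP → Cobalt Pharma AG (R3): 64% × 44% × 56% × 31% = 4.888576% of Copperline Textiles S.p.A.
Chain via Summit Foods Inc. → Fairlane Energy Co. → Beacon Group plc (R3): 87% × 18% × 33% × 18% = 0.930204% of Copperline Textiles S.p.A.
Aggregating (R2): 4.888576% + 0.930204% = 5.81878%.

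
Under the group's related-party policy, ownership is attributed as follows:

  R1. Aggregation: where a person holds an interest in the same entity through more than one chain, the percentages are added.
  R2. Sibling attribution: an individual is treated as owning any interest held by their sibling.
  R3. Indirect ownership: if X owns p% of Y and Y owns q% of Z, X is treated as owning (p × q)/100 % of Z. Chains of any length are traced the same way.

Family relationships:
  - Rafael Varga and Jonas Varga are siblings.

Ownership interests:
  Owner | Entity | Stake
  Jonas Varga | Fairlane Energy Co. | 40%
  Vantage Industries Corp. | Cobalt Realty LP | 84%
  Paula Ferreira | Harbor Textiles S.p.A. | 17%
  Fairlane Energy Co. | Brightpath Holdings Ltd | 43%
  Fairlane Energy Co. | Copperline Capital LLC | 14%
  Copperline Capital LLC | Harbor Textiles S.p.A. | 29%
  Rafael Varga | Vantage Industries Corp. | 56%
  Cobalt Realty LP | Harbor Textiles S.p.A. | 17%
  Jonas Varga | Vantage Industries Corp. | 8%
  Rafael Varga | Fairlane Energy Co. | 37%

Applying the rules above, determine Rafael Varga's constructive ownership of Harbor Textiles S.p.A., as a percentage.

By sibling attribution (R2), Rafael Varga is treated as also owning Jonas Varga's interest in Fairlane Energy Co, giving 37% + 40% = 77%.
By sibling attribution (R2), Rafael Varga is treated as also owning Jonas Varga's interest in Vantage Industries Corp, giving 56% + 8% = 64%.
Chain via Fairlane Energy Co. → Copperline Capital LLC (R3): 77% × 14% × 29% = 3.1262% of Harbor Textiles S.p.A.
Chain via Vantage Industries Corp. → Cobalt Realty LP (R3): 64% × 84% × 17% = 9.1392% of Harbor Textiles S.p.A.
Aggregating (R1): 3.1262% + 9.1392% = 12.2654%.

12.2654%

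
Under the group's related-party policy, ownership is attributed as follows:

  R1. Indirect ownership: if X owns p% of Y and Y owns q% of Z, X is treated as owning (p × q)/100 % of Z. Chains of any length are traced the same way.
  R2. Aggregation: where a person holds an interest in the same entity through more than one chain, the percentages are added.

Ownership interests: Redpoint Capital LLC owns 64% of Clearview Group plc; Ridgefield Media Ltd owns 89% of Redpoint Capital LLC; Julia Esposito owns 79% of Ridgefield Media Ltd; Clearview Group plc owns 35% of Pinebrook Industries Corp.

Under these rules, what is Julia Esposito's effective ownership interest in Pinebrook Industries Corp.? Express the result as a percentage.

Chain via Ridgefield Media Ltd → Redpoint Capital LLC → Clearview Group plc (R1): 79% × 89% × 64% × 35% = 15.74944% of Pinebrook Industries Corp.

15.74944%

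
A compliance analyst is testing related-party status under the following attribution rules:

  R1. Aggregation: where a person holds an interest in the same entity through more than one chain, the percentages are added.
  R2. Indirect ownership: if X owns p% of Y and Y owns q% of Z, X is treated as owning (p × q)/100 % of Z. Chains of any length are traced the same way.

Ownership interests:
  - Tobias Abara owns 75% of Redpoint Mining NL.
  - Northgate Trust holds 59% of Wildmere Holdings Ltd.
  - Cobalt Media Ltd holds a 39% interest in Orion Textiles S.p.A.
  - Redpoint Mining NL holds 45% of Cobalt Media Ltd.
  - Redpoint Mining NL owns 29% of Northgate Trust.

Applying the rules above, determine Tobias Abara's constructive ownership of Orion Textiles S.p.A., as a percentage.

13.1625%

Chain via Redpoint Mining NL → Cobalt Media Ltd (R2): 75% × 45% × 39% = 13.1625% of Orion Textiles S.p.A.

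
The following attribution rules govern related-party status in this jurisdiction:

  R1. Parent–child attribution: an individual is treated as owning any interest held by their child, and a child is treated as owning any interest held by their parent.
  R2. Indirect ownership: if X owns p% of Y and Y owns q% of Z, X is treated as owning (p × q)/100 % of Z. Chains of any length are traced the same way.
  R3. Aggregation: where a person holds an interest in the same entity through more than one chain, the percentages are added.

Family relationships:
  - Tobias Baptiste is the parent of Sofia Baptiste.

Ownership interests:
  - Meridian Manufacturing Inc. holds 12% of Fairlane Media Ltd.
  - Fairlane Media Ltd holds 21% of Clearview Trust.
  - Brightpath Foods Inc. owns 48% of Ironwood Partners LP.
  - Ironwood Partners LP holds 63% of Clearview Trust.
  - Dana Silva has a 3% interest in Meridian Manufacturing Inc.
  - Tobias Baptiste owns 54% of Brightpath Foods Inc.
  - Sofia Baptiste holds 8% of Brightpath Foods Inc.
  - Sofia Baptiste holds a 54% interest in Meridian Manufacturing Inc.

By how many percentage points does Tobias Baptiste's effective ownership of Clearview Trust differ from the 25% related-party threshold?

4.8904

By parent–child attribution (R1), Tobias Baptiste is treated as also owning Sofia Baptiste's interest in Brightpath Foods Inc, giving 54% + 8% = 62%.
By parent–child attribution (R1), Tobias Baptiste is treated as owning Sofia Baptiste's 54% interest in Meridian Manufacturing Inc.
Chain via Brightpath Foods Inc. → Ironwood Partners LP (R2): 62% × 48% × 63% = 18.7488% of Clearview Trust.
Chain via Meridian Manufacturing Inc. → Fairlane Media Ltd (R2): 54% × 12% × 21% = 1.3608% of Clearview Trust.
Aggregating (R3): 18.7488% + 1.3608% = 20.1096%.
20.1096% falls short of the 25% threshold by 4.8904 percentage points.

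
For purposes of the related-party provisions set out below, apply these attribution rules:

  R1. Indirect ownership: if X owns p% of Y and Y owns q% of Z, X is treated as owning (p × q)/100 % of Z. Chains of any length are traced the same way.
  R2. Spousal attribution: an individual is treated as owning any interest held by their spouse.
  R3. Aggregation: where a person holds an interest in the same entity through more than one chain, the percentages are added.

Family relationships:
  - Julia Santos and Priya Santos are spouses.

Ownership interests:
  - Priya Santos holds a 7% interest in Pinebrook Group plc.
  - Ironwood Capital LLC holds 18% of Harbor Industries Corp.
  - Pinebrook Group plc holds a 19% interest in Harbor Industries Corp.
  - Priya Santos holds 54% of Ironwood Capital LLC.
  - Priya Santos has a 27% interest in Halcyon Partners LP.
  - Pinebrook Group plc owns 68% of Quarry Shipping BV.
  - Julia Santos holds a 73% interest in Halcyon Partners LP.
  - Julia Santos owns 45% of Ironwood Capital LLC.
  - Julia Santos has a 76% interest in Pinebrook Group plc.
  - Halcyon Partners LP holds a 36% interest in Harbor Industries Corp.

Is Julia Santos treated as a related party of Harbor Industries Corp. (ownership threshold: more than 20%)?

By spousal attribution (R2), Julia Santos is treated as also owning Priya Santos's interest in Pinebrook Group plc, giving 76% + 7% = 83%.
By spousal attribution (R2), Julia Santos is treated as also owning Priya Santos's interest in Halcyon Partners LP, giving 73% + 27% = 100%.
By spousal attribution (R2), Julia Santos is treated as also owning Priya Santos's interest in Ironwood Capital LLC, giving 45% + 54% = 99%.
Chain via Pinebrook Group plc (R1): 83% × 19% = 15.77% of Harbor Industries Corp.
Chain via Halcyon Partners LP (R1): 100% × 36% = 36% of Harbor Industries Corp.
Chain via Ironwood Capital LLC (R1): 99% × 18% = 17.82% of Harbor Industries Corp.
Aggregating (R3): 15.77% + 36% + 17.82% = 69.59%.
69.59% exceeds the 20% threshold, so Julia is a related party to Harbor Industries Corp.

Yes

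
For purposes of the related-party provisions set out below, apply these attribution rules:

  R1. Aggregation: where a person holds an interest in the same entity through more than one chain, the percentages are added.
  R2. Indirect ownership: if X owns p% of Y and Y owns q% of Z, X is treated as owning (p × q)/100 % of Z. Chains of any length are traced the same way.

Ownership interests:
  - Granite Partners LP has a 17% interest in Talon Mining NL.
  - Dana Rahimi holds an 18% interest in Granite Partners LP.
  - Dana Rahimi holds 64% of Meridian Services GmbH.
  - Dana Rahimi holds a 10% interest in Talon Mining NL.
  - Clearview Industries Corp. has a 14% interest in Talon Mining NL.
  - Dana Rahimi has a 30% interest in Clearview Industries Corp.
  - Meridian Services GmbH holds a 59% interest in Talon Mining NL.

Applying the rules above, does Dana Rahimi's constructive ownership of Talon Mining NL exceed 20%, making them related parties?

Chain via Meridian Services GmbH (R2): 64% × 59% = 37.76% of Talon Mining NL.
Chain via Granite Partners LP (R2): 18% × 17% = 3.06% of Talon Mining NL.
Chain via Clearview Industries Corp. (R2): 30% × 14% = 4.2% of Talon Mining NL.
Direct interest in Talon Mining NL: 10%.
Aggregating (R1): 37.76% + 3.06% + 4.2% + 10% = 55.02%.
55.02% exceeds the 20% threshold, so Dana is a related party to Talon Mining NL.

Yes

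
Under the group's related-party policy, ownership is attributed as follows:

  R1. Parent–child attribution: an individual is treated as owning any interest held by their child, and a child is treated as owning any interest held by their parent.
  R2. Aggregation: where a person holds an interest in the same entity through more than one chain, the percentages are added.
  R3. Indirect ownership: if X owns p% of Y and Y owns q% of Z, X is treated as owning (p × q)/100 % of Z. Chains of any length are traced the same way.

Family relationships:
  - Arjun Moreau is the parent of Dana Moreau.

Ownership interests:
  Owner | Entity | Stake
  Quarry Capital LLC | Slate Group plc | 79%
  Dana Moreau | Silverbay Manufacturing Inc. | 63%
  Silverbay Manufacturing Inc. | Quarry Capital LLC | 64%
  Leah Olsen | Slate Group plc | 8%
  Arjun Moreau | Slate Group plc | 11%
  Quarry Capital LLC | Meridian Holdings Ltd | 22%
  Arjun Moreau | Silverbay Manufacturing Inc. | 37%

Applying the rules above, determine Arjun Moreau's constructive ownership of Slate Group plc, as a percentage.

By parent–child attribution (R1), Arjun Moreau is treated as also owning Dana Moreau's interest in Silverbay Manufacturing Inc, giving 37% + 63% = 100%.
Chain via Silverbay Manufacturing Inc. → Quarry Capital LLC (R3): 100% × 64% × 79% = 50.56% of Slate Group plc.
Direct interest in Slate Group plc: 11%.
Aggregating (R2): 50.56% + 11% = 61.56%.

61.56%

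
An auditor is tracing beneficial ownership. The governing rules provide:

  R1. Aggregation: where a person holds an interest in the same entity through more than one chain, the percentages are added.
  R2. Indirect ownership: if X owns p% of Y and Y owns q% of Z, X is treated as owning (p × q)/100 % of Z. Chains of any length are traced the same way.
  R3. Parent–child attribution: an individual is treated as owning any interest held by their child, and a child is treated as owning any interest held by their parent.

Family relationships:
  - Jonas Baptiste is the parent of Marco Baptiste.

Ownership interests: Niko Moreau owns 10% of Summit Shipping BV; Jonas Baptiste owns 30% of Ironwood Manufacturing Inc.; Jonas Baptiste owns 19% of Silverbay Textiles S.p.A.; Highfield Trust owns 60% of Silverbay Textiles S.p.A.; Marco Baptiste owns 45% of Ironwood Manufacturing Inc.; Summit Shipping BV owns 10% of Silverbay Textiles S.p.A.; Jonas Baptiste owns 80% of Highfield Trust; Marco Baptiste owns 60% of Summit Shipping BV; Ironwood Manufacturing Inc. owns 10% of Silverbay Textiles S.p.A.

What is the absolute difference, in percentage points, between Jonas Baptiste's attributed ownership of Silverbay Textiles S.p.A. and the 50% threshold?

30.5

By parent–child attribution (R3), Jonas Baptiste is treated as also owning Marco Baptiste's interest in Ironwood Manufacturing Inc, giving 30% + 45% = 75%.
By parent–child attribution (R3), Jonas Baptiste is treated as owning Marco Baptiste's 60% interest in Summit Shipping BV.
Chain via Ironwood Manufacturing Inc. (R2): 75% × 10% = 7.5% of Silverbay Textiles S.p.A.
Chain via Highfield Trust (R2): 80% × 60% = 48% of Silverbay Textiles S.p.A.
Direct interest in Silverbay Textiles S.p.A: 19%.
Chain via Summit Shipping BV (R2): 60% × 10% = 6% of Silverbay Textiles S.p.A.
Aggregating (R1): 7.5% + 48% + 19% + 6% = 80.5%.
80.5% exceeds the 50% threshold by 30.5 percentage points.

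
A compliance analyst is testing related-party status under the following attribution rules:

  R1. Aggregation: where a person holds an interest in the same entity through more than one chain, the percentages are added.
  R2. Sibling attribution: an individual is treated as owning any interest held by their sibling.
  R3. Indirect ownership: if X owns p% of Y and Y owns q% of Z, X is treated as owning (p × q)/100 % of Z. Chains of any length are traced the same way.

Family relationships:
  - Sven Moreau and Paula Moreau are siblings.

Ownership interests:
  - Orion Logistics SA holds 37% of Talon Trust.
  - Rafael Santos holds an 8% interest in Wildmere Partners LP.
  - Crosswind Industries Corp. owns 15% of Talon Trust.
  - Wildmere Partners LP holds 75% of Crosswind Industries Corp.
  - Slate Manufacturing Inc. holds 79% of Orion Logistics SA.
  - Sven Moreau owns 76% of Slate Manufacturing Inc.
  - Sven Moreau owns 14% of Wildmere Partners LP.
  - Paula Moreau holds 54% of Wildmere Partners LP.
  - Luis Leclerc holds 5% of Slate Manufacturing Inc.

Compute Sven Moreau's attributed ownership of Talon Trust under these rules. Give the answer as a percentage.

29.8648%

By sibling attribution (R2), Sven Moreau is treated as also owning Paula Moreau's interest in Wildmere Partners LP, giving 14% + 54% = 68%.
Chain via Slate Manufacturing Inc. → Orion Logistics SA (R3): 76% × 79% × 37% = 22.2148% of Talon Trust.
Chain via Wildmere Partners LP → Crosswind Industries Corp. (R3): 68% × 75% × 15% = 7.65% of Talon Trust.
Aggregating (R1): 22.2148% + 7.65% = 29.8648%.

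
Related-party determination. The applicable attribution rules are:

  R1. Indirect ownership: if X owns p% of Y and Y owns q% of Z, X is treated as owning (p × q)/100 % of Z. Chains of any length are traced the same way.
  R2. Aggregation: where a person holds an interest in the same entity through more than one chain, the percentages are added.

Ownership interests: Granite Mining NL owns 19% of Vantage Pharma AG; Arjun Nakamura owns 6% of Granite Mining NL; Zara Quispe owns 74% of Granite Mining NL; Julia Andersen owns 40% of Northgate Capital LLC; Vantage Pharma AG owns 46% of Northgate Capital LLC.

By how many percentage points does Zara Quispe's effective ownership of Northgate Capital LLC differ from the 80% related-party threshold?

Chain via Granite Mining NL → Vantage Pharma AG (R1): 74% × 19% × 46% = 6.4676% of Northgate Capital LLC.
6.4676% falls short of the 80% threshold by 73.5324 percentage points.

73.5324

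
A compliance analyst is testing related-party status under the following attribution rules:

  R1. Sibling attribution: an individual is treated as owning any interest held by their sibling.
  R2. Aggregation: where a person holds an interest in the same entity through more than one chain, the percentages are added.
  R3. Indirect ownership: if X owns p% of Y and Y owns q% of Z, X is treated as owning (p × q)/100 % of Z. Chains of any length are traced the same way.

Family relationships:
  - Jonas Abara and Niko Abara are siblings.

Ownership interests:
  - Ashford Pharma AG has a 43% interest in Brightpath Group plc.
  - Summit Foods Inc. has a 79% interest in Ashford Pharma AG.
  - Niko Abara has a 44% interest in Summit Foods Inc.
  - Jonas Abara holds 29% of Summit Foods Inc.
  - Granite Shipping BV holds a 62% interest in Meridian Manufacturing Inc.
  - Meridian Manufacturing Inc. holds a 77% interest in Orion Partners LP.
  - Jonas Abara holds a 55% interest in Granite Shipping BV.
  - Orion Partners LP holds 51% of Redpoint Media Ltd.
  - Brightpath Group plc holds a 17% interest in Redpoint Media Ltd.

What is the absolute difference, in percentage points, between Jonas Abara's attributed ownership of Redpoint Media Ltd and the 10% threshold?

By sibling attribution (R1), Jonas Abara is treated as also owning Niko Abara's interest in Summit Foods Inc, giving 29% + 44% = 73%.
Chain via Summit Foods Inc. → Ashford Pharma AG → Brightpath Group plc (R3): 73% × 79% × 43% × 17% = 4.215677% of Redpoint Media Ltd.
Chain via Granite Shipping BV → Meridian Manufacturing Inc. → Orion Partners LP (R3): 55% × 62% × 77% × 51% = 13.39107% of Redpoint Media Ltd.
Aggregating (R2): 4.215677% + 13.39107% = 17.606747%.
17.606747% exceeds the 10% threshold by 7.606747 percentage points.

7.606747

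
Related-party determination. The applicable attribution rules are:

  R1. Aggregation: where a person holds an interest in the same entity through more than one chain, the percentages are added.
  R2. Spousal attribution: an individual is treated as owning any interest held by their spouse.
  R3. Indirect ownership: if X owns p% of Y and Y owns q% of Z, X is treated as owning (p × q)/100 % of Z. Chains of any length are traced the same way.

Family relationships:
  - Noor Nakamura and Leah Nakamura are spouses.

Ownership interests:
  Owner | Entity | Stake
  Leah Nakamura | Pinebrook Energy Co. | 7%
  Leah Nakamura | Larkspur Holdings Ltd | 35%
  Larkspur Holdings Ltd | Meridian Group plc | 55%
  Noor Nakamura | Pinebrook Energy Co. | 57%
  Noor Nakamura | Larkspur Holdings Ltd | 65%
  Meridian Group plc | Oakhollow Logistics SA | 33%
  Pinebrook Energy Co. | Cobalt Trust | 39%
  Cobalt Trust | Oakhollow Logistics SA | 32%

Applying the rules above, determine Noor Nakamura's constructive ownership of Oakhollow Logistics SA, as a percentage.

By spousal attribution (R2), Noor Nakamura is treated as also owning Leah Nakamura's interest in Larkspur Holdings Ltd, giving 65% + 35% = 100%.
By spousal attribution (R2), Noor Nakamura is treated as also owning Leah Nakamura's interest in Pinebrook Energy Co, giving 57% + 7% = 64%.
Chain via Larkspur Holdings Ltd → Meridian Group plc (R3): 100% × 55% × 33% = 18.15% of Oakhollow Logistics SA.
Chain via Pinebrook Energy Co. → Cobalt Trust (R3): 64% × 39% × 32% = 7.9872% of Oakhollow Logistics SA.
Aggregating (R1): 18.15% + 7.9872% = 26.1372%.

26.1372%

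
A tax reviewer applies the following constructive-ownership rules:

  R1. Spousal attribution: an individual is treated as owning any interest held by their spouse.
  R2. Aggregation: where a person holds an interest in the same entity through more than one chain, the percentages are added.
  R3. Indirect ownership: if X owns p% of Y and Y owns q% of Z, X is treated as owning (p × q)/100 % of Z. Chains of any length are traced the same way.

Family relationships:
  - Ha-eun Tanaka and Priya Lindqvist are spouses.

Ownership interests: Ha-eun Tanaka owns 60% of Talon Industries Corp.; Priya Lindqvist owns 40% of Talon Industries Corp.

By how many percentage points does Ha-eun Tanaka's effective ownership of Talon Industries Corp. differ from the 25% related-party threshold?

75

By spousal attribution (R1), Ha-eun Tanaka is treated as also owning Priya Lindqvist's interest in Talon Industries Corp, giving 60% + 40% = 100%.
Direct interest in Talon Industries Corp: 100%.
100% exceeds the 25% threshold by 75 percentage points.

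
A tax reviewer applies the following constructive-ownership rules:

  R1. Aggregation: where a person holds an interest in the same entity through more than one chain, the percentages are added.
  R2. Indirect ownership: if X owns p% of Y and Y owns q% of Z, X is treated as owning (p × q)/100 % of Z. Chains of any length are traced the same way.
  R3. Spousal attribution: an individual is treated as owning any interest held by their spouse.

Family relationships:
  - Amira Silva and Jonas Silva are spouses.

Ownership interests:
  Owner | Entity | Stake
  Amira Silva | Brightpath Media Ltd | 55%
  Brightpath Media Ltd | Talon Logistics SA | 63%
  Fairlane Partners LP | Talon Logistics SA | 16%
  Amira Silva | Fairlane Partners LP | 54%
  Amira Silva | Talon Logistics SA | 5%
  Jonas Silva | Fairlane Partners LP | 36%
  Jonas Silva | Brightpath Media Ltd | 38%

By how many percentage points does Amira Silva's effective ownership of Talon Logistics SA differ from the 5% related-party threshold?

By spousal attribution (R3), Amira Silva is treated as also owning Jonas Silva's interest in Brightpath Media Ltd, giving 55% + 38% = 93%.
By spousal attribution (R3), Amira Silva is treated as also owning Jonas Silva's interest in Fairlane Partners LP, giving 54% + 36% = 90%.
Chain via Brightpath Media Ltd (R2): 93% × 63% = 58.59% of Talon Logistics SA.
Chain via Fairlane Partners LP (R2): 90% × 16% = 14.4% of Talon Logistics SA.
Direct interest in Talon Logistics SA: 5%.
Aggregating (R1): 58.59% + 14.4% + 5% = 77.99%.
77.99% exceeds the 5% threshold by 72.99 percentage points.

72.99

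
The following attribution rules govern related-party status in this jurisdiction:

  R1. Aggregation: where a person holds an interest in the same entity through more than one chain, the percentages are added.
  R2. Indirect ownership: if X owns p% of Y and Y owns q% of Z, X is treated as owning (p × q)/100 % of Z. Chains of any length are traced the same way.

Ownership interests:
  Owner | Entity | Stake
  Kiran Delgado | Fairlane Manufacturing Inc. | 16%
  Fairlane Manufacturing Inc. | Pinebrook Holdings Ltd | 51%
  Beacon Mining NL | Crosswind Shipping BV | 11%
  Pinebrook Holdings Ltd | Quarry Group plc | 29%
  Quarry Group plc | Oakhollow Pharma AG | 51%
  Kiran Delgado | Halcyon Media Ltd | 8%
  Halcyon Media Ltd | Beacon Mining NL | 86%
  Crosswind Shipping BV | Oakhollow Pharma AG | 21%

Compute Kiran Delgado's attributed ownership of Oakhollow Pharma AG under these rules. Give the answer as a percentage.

1.365792%

Chain via Fairlane Manufacturing Inc. → Pinebrook Holdings Ltd → Quarry Group plc (R2): 16% × 51% × 29% × 51% = 1.206864% of Oakhollow Pharma AG.
Chain via Halcyon Media Ltd → Beacon Mining NL → Crosswind Shipping BV (R2): 8% × 86% × 11% × 21% = 0.158928% of Oakhollow Pharma AG.
Aggregating (R1): 1.206864% + 0.158928% = 1.365792%.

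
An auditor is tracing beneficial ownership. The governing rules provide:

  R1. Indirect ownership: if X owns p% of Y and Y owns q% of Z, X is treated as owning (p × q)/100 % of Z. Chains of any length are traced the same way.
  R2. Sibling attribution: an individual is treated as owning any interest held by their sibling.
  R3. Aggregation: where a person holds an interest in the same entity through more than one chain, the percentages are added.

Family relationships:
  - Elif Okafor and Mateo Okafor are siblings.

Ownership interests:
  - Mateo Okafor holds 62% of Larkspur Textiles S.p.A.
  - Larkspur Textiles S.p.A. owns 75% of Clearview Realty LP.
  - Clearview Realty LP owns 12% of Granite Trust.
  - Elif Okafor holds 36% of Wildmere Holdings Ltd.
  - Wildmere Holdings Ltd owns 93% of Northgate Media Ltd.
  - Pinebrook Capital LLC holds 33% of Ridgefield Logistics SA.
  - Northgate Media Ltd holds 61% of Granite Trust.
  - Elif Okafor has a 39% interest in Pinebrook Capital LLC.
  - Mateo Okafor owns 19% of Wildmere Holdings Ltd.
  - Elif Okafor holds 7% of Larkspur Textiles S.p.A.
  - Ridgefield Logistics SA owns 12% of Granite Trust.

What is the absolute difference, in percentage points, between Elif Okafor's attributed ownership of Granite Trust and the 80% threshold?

By sibling attribution (R2), Elif Okafor is treated as also owning Mateo Okafor's interest in Larkspur Textiles S.p.A, giving 7% + 62% = 69%.
By sibling attribution (R2), Elif Okafor is treated as also owning Mateo Okafor's interest in Wildmere Holdings Ltd, giving 36% + 19% = 55%.
Chain via Larkspur Textiles S.p.A. → Clearview Realty LP (R1): 69% × 75% × 12% = 6.21% of Granite Trust.
Chain via Wildmere Holdings Ltd → Northgate Media Ltd (R1): 55% × 93% × 61% = 31.2015% of Granite Trust.
Chain via Pinebrook Capital LLC → Ridgefield Logistics SA (R1): 39% × 33% × 12% = 1.5444% of Granite Trust.
Aggregating (R3): 6.21% + 31.2015% + 1.5444% = 38.9559%.
38.9559% falls short of the 80% threshold by 41.0441 percentage points.

41.0441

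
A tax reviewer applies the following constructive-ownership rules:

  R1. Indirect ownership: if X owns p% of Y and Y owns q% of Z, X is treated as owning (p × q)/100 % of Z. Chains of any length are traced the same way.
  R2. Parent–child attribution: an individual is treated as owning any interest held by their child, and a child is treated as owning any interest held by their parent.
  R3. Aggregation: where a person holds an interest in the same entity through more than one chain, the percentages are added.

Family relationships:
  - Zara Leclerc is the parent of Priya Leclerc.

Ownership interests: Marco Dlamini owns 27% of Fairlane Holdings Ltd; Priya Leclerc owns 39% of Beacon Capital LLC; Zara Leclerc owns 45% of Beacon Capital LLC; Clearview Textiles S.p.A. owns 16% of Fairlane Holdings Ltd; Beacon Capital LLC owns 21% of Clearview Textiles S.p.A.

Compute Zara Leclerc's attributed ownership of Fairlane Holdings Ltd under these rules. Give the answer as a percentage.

2.8224%

By parent–child attribution (R2), Zara Leclerc is treated as also owning Priya Leclerc's interest in Beacon Capital LLC, giving 45% + 39% = 84%.
Chain via Beacon Capital LLC → Clearview Textiles S.p.A. (R1): 84% × 21% × 16% = 2.8224% of Fairlane Holdings Ltd.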